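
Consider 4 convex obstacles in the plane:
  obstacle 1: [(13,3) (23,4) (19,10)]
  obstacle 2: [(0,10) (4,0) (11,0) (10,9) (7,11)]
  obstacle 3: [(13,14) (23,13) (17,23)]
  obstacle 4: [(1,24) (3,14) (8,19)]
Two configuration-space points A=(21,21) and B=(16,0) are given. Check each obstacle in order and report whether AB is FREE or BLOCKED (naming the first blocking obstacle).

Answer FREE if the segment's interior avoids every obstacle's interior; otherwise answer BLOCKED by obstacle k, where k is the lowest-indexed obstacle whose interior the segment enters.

Obstacle 1 [(13,3) (23,4) (19,10)]:
  edge (13,3)–(23,4): crosses AB
  edge (23,4)–(19,10): clear
  edge (19,10)–(13,3): crosses AB
  → BLOCKED
Obstacle 2 [(0,10) (4,0) (11,0) (10,9) (7,11)]:
  edge (0,10)–(4,0): clear
  edge (4,0)–(11,0): clear
  edge (11,0)–(10,9): clear
  edge (10,9)–(7,11): clear
  edge (7,11)–(0,10): clear
  midpoint (37/2,21/2) outside
  → clear
Obstacle 3 [(13,14) (23,13) (17,23)]:
  edge (13,14)–(23,13): crosses AB
  edge (23,13)–(17,23): crosses AB
  edge (17,23)–(13,14): clear
  → BLOCKED
Obstacle 4 [(1,24) (3,14) (8,19)]:
  edge (1,24)–(3,14): clear
  edge (3,14)–(8,19): clear
  edge (8,19)–(1,24): clear
  midpoint (37/2,21/2) outside
  → clear

BLOCKED by obstacle 1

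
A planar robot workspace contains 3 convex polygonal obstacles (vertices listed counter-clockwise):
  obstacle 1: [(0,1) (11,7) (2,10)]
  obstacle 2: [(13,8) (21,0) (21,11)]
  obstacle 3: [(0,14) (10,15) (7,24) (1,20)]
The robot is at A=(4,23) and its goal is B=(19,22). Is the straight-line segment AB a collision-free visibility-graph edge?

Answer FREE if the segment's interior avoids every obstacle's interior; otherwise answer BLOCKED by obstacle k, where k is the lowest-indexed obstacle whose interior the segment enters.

BLOCKED by obstacle 3

Obstacle 1 [(0,1) (11,7) (2,10)]:
  edge (0,1)–(11,7): clear
  edge (11,7)–(2,10): clear
  edge (2,10)–(0,1): clear
  midpoint (23/2,45/2) outside
  → clear
Obstacle 2 [(13,8) (21,0) (21,11)]:
  edge (13,8)–(21,0): clear
  edge (21,0)–(21,11): clear
  edge (21,11)–(13,8): clear
  midpoint (23/2,45/2) outside
  → clear
Obstacle 3 [(0,14) (10,15) (7,24) (1,20)]:
  edge (0,14)–(10,15): clear
  edge (10,15)–(7,24): crosses AB
  edge (7,24)–(1,20): crosses AB
  edge (1,20)–(0,14): clear
  → BLOCKED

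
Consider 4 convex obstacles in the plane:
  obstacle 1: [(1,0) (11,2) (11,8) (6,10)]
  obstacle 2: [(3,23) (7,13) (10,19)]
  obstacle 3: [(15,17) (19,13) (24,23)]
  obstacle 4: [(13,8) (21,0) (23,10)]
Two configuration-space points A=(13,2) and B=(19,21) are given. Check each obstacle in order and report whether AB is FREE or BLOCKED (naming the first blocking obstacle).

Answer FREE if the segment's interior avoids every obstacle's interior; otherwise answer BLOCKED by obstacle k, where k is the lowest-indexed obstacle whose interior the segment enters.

BLOCKED by obstacle 3

Obstacle 1 [(1,0) (11,2) (11,8) (6,10)]:
  edge (1,0)–(11,2): clear
  edge (11,2)–(11,8): clear
  edge (11,8)–(6,10): clear
  edge (6,10)–(1,0): clear
  midpoint (16,23/2) outside
  → clear
Obstacle 2 [(3,23) (7,13) (10,19)]:
  edge (3,23)–(7,13): clear
  edge (7,13)–(10,19): clear
  edge (10,19)–(3,23): clear
  midpoint (16,23/2) outside
  → clear
Obstacle 3 [(15,17) (19,13) (24,23)]:
  edge (15,17)–(19,13): crosses AB
  edge (19,13)–(24,23): clear
  edge (24,23)–(15,17): crosses AB
  → BLOCKED
Obstacle 4 [(13,8) (21,0) (23,10)]:
  edge (13,8)–(21,0): crosses AB
  edge (21,0)–(23,10): clear
  edge (23,10)–(13,8): crosses AB
  → BLOCKED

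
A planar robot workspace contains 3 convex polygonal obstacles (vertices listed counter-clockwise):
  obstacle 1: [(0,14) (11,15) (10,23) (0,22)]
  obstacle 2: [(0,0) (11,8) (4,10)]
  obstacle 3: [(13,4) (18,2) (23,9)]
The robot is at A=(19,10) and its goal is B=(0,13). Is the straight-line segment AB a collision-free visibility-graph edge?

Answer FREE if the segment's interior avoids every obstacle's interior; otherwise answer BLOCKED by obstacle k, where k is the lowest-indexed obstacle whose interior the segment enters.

FREE

Obstacle 1 [(0,14) (11,15) (10,23) (0,22)]:
  edge (0,14)–(11,15): clear
  edge (11,15)–(10,23): clear
  edge (10,23)–(0,22): clear
  edge (0,22)–(0,14): clear
  midpoint (19/2,23/2) outside
  → clear
Obstacle 2 [(0,0) (11,8) (4,10)]:
  edge (0,0)–(11,8): clear
  edge (11,8)–(4,10): clear
  edge (4,10)–(0,0): clear
  midpoint (19/2,23/2) outside
  → clear
Obstacle 3 [(13,4) (18,2) (23,9)]:
  edge (13,4)–(18,2): clear
  edge (18,2)–(23,9): clear
  edge (23,9)–(13,4): clear
  midpoint (19/2,23/2) outside
  → clear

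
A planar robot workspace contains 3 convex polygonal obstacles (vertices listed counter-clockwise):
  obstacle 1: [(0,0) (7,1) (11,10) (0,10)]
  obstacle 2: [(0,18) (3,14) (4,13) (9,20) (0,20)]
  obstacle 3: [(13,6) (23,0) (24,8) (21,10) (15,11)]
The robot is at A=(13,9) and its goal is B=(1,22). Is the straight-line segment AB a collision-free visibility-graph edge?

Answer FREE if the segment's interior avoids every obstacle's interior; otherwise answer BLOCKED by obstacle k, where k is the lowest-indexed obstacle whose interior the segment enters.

BLOCKED by obstacle 2

Obstacle 1 [(0,0) (7,1) (11,10) (0,10)]:
  edge (0,0)–(7,1): clear
  edge (7,1)–(11,10): clear
  edge (11,10)–(0,10): clear
  edge (0,10)–(0,0): clear
  midpoint (7,31/2) outside
  → clear
Obstacle 2 [(0,18) (3,14) (4,13) (9,20) (0,20)]:
  edge (0,18)–(3,14): clear
  edge (3,14)–(4,13): clear
  edge (4,13)–(9,20): crosses AB
  edge (9,20)–(0,20): crosses AB
  edge (0,20)–(0,18): clear
  → BLOCKED
Obstacle 3 [(13,6) (23,0) (24,8) (21,10) (15,11)]:
  edge (13,6)–(23,0): clear
  edge (23,0)–(24,8): clear
  edge (24,8)–(21,10): clear
  edge (21,10)–(15,11): clear
  edge (15,11)–(13,6): clear
  midpoint (7,31/2) outside
  → clear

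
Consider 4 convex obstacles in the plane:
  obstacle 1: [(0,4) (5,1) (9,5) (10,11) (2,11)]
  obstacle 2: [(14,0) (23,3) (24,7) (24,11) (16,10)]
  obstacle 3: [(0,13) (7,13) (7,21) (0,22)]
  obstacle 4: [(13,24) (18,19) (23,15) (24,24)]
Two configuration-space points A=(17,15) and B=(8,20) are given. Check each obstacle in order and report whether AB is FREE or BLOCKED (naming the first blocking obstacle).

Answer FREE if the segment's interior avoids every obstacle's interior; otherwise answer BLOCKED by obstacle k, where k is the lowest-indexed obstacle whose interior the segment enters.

FREE

Obstacle 1 [(0,4) (5,1) (9,5) (10,11) (2,11)]:
  edge (0,4)–(5,1): clear
  edge (5,1)–(9,5): clear
  edge (9,5)–(10,11): clear
  edge (10,11)–(2,11): clear
  edge (2,11)–(0,4): clear
  midpoint (25/2,35/2) outside
  → clear
Obstacle 2 [(14,0) (23,3) (24,7) (24,11) (16,10)]:
  edge (14,0)–(23,3): clear
  edge (23,3)–(24,7): clear
  edge (24,7)–(24,11): clear
  edge (24,11)–(16,10): clear
  edge (16,10)–(14,0): clear
  midpoint (25/2,35/2) outside
  → clear
Obstacle 3 [(0,13) (7,13) (7,21) (0,22)]:
  edge (0,13)–(7,13): clear
  edge (7,13)–(7,21): clear
  edge (7,21)–(0,22): clear
  edge (0,22)–(0,13): clear
  midpoint (25/2,35/2) outside
  → clear
Obstacle 4 [(13,24) (18,19) (23,15) (24,24)]:
  edge (13,24)–(18,19): clear
  edge (18,19)–(23,15): clear
  edge (23,15)–(24,24): clear
  edge (24,24)–(13,24): clear
  midpoint (25/2,35/2) outside
  → clear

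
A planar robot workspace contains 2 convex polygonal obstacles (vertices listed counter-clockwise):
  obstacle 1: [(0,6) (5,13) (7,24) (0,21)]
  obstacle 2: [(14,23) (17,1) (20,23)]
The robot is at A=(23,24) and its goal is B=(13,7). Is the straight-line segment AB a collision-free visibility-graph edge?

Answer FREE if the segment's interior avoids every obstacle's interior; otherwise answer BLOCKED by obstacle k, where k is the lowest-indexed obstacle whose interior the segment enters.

BLOCKED by obstacle 2

Obstacle 1 [(0,6) (5,13) (7,24) (0,21)]:
  edge (0,6)–(5,13): clear
  edge (5,13)–(7,24): clear
  edge (7,24)–(0,21): clear
  edge (0,21)–(0,6): clear
  midpoint (18,31/2) outside
  → clear
Obstacle 2 [(14,23) (17,1) (20,23)]:
  edge (14,23)–(17,1): crosses AB
  edge (17,1)–(20,23): crosses AB
  edge (20,23)–(14,23): clear
  → BLOCKED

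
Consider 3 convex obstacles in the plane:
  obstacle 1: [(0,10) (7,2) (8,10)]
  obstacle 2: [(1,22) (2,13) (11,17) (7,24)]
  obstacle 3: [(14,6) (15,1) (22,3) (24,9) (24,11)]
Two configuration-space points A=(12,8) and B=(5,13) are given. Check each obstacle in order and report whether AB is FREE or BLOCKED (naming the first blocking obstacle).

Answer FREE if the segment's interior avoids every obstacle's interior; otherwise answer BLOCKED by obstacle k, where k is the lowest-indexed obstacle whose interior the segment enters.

FREE

Obstacle 1 [(0,10) (7,2) (8,10)]:
  edge (0,10)–(7,2): clear
  edge (7,2)–(8,10): clear
  edge (8,10)–(0,10): clear
  midpoint (17/2,21/2) outside
  → clear
Obstacle 2 [(1,22) (2,13) (11,17) (7,24)]:
  edge (1,22)–(2,13): clear
  edge (2,13)–(11,17): clear
  edge (11,17)–(7,24): clear
  edge (7,24)–(1,22): clear
  midpoint (17/2,21/2) outside
  → clear
Obstacle 3 [(14,6) (15,1) (22,3) (24,9) (24,11)]:
  edge (14,6)–(15,1): clear
  edge (15,1)–(22,3): clear
  edge (22,3)–(24,9): clear
  edge (24,9)–(24,11): clear
  edge (24,11)–(14,6): clear
  midpoint (17/2,21/2) outside
  → clear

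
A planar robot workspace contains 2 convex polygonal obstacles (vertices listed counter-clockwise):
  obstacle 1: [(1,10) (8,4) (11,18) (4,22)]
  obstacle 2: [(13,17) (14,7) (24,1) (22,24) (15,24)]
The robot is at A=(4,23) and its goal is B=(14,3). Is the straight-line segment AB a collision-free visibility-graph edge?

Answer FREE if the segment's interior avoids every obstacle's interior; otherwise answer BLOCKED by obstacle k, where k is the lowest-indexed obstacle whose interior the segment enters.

Obstacle 1 [(1,10) (8,4) (11,18) (4,22)]:
  edge (1,10)–(8,4): clear
  edge (8,4)–(11,18): crosses AB
  edge (11,18)–(4,22): crosses AB
  edge (4,22)–(1,10): clear
  → BLOCKED
Obstacle 2 [(13,17) (14,7) (24,1) (22,24) (15,24)]:
  edge (13,17)–(14,7): clear
  edge (14,7)–(24,1): clear
  edge (24,1)–(22,24): clear
  edge (22,24)–(15,24): clear
  edge (15,24)–(13,17): clear
  midpoint (9,13) outside
  → clear

BLOCKED by obstacle 1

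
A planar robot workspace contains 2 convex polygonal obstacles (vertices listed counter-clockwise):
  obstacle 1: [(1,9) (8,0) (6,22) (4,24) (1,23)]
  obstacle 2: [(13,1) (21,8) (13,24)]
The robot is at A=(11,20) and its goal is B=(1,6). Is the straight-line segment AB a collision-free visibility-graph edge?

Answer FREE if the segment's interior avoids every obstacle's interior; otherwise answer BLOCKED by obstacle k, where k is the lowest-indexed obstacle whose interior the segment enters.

BLOCKED by obstacle 1

Obstacle 1 [(1,9) (8,0) (6,22) (4,24) (1,23)]:
  edge (1,9)–(8,0): crosses AB
  edge (8,0)–(6,22): crosses AB
  edge (6,22)–(4,24): clear
  edge (4,24)–(1,23): clear
  edge (1,23)–(1,9): clear
  → BLOCKED
Obstacle 2 [(13,1) (21,8) (13,24)]:
  edge (13,1)–(21,8): clear
  edge (21,8)–(13,24): clear
  edge (13,24)–(13,1): clear
  midpoint (6,13) outside
  → clear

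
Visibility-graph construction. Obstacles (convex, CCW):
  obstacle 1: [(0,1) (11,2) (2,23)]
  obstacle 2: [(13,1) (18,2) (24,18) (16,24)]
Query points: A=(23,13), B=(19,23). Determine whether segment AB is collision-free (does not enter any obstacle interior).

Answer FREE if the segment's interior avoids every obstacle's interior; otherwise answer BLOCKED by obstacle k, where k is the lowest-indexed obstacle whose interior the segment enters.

Obstacle 1 [(0,1) (11,2) (2,23)]:
  edge (0,1)–(11,2): clear
  edge (11,2)–(2,23): clear
  edge (2,23)–(0,1): clear
  midpoint (21,18) outside
  → clear
Obstacle 2 [(13,1) (18,2) (24,18) (16,24)]:
  edge (13,1)–(18,2): clear
  edge (18,2)–(24,18): crosses AB
  edge (24,18)–(16,24): crosses AB
  edge (16,24)–(13,1): clear
  → BLOCKED

BLOCKED by obstacle 2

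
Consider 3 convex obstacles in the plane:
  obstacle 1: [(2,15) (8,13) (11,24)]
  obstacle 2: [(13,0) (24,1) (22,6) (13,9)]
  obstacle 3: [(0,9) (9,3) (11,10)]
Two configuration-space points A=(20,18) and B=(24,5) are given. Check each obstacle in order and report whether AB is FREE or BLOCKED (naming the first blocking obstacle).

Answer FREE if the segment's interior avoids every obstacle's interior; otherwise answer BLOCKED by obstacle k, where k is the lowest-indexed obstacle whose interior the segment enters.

FREE

Obstacle 1 [(2,15) (8,13) (11,24)]:
  edge (2,15)–(8,13): clear
  edge (8,13)–(11,24): clear
  edge (11,24)–(2,15): clear
  midpoint (22,23/2) outside
  → clear
Obstacle 2 [(13,0) (24,1) (22,6) (13,9)]:
  edge (13,0)–(24,1): clear
  edge (24,1)–(22,6): clear
  edge (22,6)–(13,9): clear
  edge (13,9)–(13,0): clear
  midpoint (22,23/2) outside
  → clear
Obstacle 3 [(0,9) (9,3) (11,10)]:
  edge (0,9)–(9,3): clear
  edge (9,3)–(11,10): clear
  edge (11,10)–(0,9): clear
  midpoint (22,23/2) outside
  → clear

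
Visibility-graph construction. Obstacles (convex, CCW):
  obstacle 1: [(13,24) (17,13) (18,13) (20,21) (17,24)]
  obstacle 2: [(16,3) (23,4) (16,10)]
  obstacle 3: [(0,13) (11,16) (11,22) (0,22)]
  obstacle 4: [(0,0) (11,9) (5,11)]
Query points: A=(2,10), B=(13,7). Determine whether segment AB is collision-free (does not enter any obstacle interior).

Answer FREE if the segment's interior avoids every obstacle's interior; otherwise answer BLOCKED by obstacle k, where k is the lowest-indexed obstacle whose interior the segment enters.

Obstacle 1 [(13,24) (17,13) (18,13) (20,21) (17,24)]:
  edge (13,24)–(17,13): clear
  edge (17,13)–(18,13): clear
  edge (18,13)–(20,21): clear
  edge (20,21)–(17,24): clear
  edge (17,24)–(13,24): clear
  midpoint (15/2,17/2) outside
  → clear
Obstacle 2 [(16,3) (23,4) (16,10)]:
  edge (16,3)–(23,4): clear
  edge (23,4)–(16,10): clear
  edge (16,10)–(16,3): clear
  midpoint (15/2,17/2) outside
  → clear
Obstacle 3 [(0,13) (11,16) (11,22) (0,22)]:
  edge (0,13)–(11,16): clear
  edge (11,16)–(11,22): clear
  edge (11,22)–(0,22): clear
  edge (0,22)–(0,13): clear
  midpoint (15/2,17/2) outside
  → clear
Obstacle 4 [(0,0) (11,9) (5,11)]:
  edge (0,0)–(11,9): crosses AB
  edge (11,9)–(5,11): clear
  edge (5,11)–(0,0): crosses AB
  → BLOCKED

BLOCKED by obstacle 4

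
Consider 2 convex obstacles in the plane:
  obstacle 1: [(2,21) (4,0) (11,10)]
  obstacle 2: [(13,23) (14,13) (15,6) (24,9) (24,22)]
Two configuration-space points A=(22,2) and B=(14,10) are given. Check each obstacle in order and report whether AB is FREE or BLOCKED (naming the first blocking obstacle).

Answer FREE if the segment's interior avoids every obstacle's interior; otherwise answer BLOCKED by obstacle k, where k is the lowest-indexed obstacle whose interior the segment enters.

Obstacle 1 [(2,21) (4,0) (11,10)]:
  edge (2,21)–(4,0): clear
  edge (4,0)–(11,10): clear
  edge (11,10)–(2,21): clear
  midpoint (18,6) outside
  → clear
Obstacle 2 [(13,23) (14,13) (15,6) (24,9) (24,22)]:
  edge (13,23)–(14,13): clear
  edge (14,13)–(15,6): crosses AB
  edge (15,6)–(24,9): crosses AB
  edge (24,9)–(24,22): clear
  edge (24,22)–(13,23): clear
  → BLOCKED

BLOCKED by obstacle 2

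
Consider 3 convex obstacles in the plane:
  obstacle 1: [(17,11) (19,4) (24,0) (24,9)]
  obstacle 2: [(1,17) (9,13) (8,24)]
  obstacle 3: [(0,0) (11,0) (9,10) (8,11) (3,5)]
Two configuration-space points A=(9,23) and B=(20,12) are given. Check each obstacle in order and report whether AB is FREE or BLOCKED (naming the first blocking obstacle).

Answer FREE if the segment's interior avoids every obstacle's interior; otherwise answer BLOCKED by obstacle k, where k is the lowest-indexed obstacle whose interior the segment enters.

FREE

Obstacle 1 [(17,11) (19,4) (24,0) (24,9)]:
  edge (17,11)–(19,4): clear
  edge (19,4)–(24,0): clear
  edge (24,0)–(24,9): clear
  edge (24,9)–(17,11): clear
  midpoint (29/2,35/2) outside
  → clear
Obstacle 2 [(1,17) (9,13) (8,24)]:
  edge (1,17)–(9,13): clear
  edge (9,13)–(8,24): clear
  edge (8,24)–(1,17): clear
  midpoint (29/2,35/2) outside
  → clear
Obstacle 3 [(0,0) (11,0) (9,10) (8,11) (3,5)]:
  edge (0,0)–(11,0): clear
  edge (11,0)–(9,10): clear
  edge (9,10)–(8,11): clear
  edge (8,11)–(3,5): clear
  edge (3,5)–(0,0): clear
  midpoint (29/2,35/2) outside
  → clear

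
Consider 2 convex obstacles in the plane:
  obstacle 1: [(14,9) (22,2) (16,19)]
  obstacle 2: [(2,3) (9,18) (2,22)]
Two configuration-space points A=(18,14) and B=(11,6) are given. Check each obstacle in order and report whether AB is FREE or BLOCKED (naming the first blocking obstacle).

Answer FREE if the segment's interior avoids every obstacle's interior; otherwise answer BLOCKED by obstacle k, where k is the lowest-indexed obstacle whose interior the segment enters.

BLOCKED by obstacle 1

Obstacle 1 [(14,9) (22,2) (16,19)]:
  edge (14,9)–(22,2): clear
  edge (22,2)–(16,19): crosses AB
  edge (16,19)–(14,9): crosses AB
  → BLOCKED
Obstacle 2 [(2,3) (9,18) (2,22)]:
  edge (2,3)–(9,18): clear
  edge (9,18)–(2,22): clear
  edge (2,22)–(2,3): clear
  midpoint (29/2,10) outside
  → clear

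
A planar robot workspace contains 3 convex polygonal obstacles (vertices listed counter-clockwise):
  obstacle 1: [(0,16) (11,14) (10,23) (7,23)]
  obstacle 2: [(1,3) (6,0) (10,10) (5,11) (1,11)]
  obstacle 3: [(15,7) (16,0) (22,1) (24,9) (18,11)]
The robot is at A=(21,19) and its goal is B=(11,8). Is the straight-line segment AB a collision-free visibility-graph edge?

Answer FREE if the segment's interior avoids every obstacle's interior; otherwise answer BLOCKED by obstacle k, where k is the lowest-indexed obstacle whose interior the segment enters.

FREE

Obstacle 1 [(0,16) (11,14) (10,23) (7,23)]:
  edge (0,16)–(11,14): clear
  edge (11,14)–(10,23): clear
  edge (10,23)–(7,23): clear
  edge (7,23)–(0,16): clear
  midpoint (16,27/2) outside
  → clear
Obstacle 2 [(1,3) (6,0) (10,10) (5,11) (1,11)]:
  edge (1,3)–(6,0): clear
  edge (6,0)–(10,10): clear
  edge (10,10)–(5,11): clear
  edge (5,11)–(1,11): clear
  edge (1,11)–(1,3): clear
  midpoint (16,27/2) outside
  → clear
Obstacle 3 [(15,7) (16,0) (22,1) (24,9) (18,11)]:
  edge (15,7)–(16,0): clear
  edge (16,0)–(22,1): clear
  edge (22,1)–(24,9): clear
  edge (24,9)–(18,11): clear
  edge (18,11)–(15,7): clear
  midpoint (16,27/2) outside
  → clear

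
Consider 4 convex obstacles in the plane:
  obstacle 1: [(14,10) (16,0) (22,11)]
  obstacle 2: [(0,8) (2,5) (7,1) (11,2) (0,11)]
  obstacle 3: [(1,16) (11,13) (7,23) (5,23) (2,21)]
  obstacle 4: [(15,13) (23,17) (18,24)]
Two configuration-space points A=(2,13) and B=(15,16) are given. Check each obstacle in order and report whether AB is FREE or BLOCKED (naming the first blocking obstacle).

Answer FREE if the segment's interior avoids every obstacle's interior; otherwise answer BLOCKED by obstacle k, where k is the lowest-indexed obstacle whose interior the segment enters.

Obstacle 1 [(14,10) (16,0) (22,11)]:
  edge (14,10)–(16,0): clear
  edge (16,0)–(22,11): clear
  edge (22,11)–(14,10): clear
  midpoint (17/2,29/2) outside
  → clear
Obstacle 2 [(0,8) (2,5) (7,1) (11,2) (0,11)]:
  edge (0,8)–(2,5): clear
  edge (2,5)–(7,1): clear
  edge (7,1)–(11,2): clear
  edge (11,2)–(0,11): clear
  edge (0,11)–(0,8): clear
  midpoint (17/2,29/2) outside
  → clear
Obstacle 3 [(1,16) (11,13) (7,23) (5,23) (2,21)]:
  edge (1,16)–(11,13): crosses AB
  edge (11,13)–(7,23): crosses AB
  edge (7,23)–(5,23): clear
  edge (5,23)–(2,21): clear
  edge (2,21)–(1,16): clear
  → BLOCKED
Obstacle 4 [(15,13) (23,17) (18,24)]:
  edge (15,13)–(23,17): clear
  edge (23,17)–(18,24): clear
  edge (18,24)–(15,13): clear
  midpoint (17/2,29/2) outside
  → clear

BLOCKED by obstacle 3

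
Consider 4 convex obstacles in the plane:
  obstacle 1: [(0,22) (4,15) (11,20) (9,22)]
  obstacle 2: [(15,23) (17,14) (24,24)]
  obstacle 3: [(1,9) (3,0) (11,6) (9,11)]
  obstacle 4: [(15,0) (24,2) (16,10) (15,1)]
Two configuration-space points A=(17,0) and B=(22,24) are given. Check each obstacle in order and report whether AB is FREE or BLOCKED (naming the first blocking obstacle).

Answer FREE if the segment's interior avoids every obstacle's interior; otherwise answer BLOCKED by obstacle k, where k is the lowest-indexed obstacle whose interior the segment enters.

Obstacle 1 [(0,22) (4,15) (11,20) (9,22)]:
  edge (0,22)–(4,15): clear
  edge (4,15)–(11,20): clear
  edge (11,20)–(9,22): clear
  edge (9,22)–(0,22): clear
  midpoint (39/2,12) outside
  → clear
Obstacle 2 [(15,23) (17,14) (24,24)]:
  edge (15,23)–(17,14): clear
  edge (17,14)–(24,24): crosses AB
  edge (24,24)–(15,23): crosses AB
  → BLOCKED
Obstacle 3 [(1,9) (3,0) (11,6) (9,11)]:
  edge (1,9)–(3,0): clear
  edge (3,0)–(11,6): clear
  edge (11,6)–(9,11): clear
  edge (9,11)–(1,9): clear
  midpoint (39/2,12) outside
  → clear
Obstacle 4 [(15,0) (24,2) (16,10) (15,1)]:
  edge (15,0)–(24,2): crosses AB
  edge (24,2)–(16,10): crosses AB
  edge (16,10)–(15,1): clear
  edge (15,1)–(15,0): clear
  → BLOCKED

BLOCKED by obstacle 2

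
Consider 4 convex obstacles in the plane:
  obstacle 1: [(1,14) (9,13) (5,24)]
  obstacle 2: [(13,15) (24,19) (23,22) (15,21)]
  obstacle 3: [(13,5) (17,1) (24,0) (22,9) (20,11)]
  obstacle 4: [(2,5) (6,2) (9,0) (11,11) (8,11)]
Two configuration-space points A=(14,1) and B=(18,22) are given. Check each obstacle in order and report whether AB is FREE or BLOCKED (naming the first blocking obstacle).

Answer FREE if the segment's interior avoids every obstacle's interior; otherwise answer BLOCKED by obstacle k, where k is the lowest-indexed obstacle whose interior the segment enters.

BLOCKED by obstacle 2

Obstacle 1 [(1,14) (9,13) (5,24)]:
  edge (1,14)–(9,13): clear
  edge (9,13)–(5,24): clear
  edge (5,24)–(1,14): clear
  midpoint (16,23/2) outside
  → clear
Obstacle 2 [(13,15) (24,19) (23,22) (15,21)]:
  edge (13,15)–(24,19): crosses AB
  edge (24,19)–(23,22): clear
  edge (23,22)–(15,21): crosses AB
  edge (15,21)–(13,15): clear
  → BLOCKED
Obstacle 3 [(13,5) (17,1) (24,0) (22,9) (20,11)]:
  edge (13,5)–(17,1): crosses AB
  edge (17,1)–(24,0): clear
  edge (24,0)–(22,9): clear
  edge (22,9)–(20,11): clear
  edge (20,11)–(13,5): crosses AB
  → BLOCKED
Obstacle 4 [(2,5) (6,2) (9,0) (11,11) (8,11)]:
  edge (2,5)–(6,2): clear
  edge (6,2)–(9,0): clear
  edge (9,0)–(11,11): clear
  edge (11,11)–(8,11): clear
  edge (8,11)–(2,5): clear
  midpoint (16,23/2) outside
  → clear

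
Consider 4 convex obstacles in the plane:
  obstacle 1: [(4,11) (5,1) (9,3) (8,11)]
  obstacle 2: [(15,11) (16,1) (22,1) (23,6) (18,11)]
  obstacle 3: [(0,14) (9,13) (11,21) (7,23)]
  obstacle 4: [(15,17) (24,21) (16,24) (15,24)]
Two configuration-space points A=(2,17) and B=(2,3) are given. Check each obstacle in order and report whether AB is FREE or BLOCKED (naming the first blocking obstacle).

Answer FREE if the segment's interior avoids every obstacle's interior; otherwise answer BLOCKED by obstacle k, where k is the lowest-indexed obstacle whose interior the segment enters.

BLOCKED by obstacle 3

Obstacle 1 [(4,11) (5,1) (9,3) (8,11)]:
  edge (4,11)–(5,1): clear
  edge (5,1)–(9,3): clear
  edge (9,3)–(8,11): clear
  edge (8,11)–(4,11): clear
  midpoint (2,10) outside
  → clear
Obstacle 2 [(15,11) (16,1) (22,1) (23,6) (18,11)]:
  edge (15,11)–(16,1): clear
  edge (16,1)–(22,1): clear
  edge (22,1)–(23,6): clear
  edge (23,6)–(18,11): clear
  edge (18,11)–(15,11): clear
  midpoint (2,10) outside
  → clear
Obstacle 3 [(0,14) (9,13) (11,21) (7,23)]:
  edge (0,14)–(9,13): crosses AB
  edge (9,13)–(11,21): clear
  edge (11,21)–(7,23): clear
  edge (7,23)–(0,14): crosses AB
  → BLOCKED
Obstacle 4 [(15,17) (24,21) (16,24) (15,24)]:
  edge (15,17)–(24,21): clear
  edge (24,21)–(16,24): clear
  edge (16,24)–(15,24): clear
  edge (15,24)–(15,17): clear
  midpoint (2,10) outside
  → clear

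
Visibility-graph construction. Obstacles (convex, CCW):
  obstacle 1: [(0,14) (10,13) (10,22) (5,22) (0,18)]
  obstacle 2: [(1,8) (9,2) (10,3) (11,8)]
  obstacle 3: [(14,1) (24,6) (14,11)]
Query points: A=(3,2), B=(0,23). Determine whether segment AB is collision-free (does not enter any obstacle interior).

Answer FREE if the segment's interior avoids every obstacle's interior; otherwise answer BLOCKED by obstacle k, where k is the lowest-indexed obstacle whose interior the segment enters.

Obstacle 1 [(0,14) (10,13) (10,22) (5,22) (0,18)]:
  edge (0,14)–(10,13): crosses AB
  edge (10,13)–(10,22): clear
  edge (10,22)–(5,22): clear
  edge (5,22)–(0,18): crosses AB
  edge (0,18)–(0,14): clear
  → BLOCKED
Obstacle 2 [(1,8) (9,2) (10,3) (11,8)]:
  edge (1,8)–(9,2): crosses AB
  edge (9,2)–(10,3): clear
  edge (10,3)–(11,8): clear
  edge (11,8)–(1,8): crosses AB
  → BLOCKED
Obstacle 3 [(14,1) (24,6) (14,11)]:
  edge (14,1)–(24,6): clear
  edge (24,6)–(14,11): clear
  edge (14,11)–(14,1): clear
  midpoint (3/2,25/2) outside
  → clear

BLOCKED by obstacle 1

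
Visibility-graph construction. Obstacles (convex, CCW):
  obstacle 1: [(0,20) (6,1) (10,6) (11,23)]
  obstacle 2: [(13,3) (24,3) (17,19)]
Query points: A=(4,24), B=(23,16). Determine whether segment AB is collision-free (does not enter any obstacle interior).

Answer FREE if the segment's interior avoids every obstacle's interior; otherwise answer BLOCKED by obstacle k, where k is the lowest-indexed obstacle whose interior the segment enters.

Obstacle 1 [(0,20) (6,1) (10,6) (11,23)]:
  edge (0,20)–(6,1): clear
  edge (6,1)–(10,6): clear
  edge (10,6)–(11,23): crosses AB
  edge (11,23)–(0,20): crosses AB
  → BLOCKED
Obstacle 2 [(13,3) (24,3) (17,19)]:
  edge (13,3)–(24,3): clear
  edge (24,3)–(17,19): crosses AB
  edge (17,19)–(13,3): crosses AB
  → BLOCKED

BLOCKED by obstacle 1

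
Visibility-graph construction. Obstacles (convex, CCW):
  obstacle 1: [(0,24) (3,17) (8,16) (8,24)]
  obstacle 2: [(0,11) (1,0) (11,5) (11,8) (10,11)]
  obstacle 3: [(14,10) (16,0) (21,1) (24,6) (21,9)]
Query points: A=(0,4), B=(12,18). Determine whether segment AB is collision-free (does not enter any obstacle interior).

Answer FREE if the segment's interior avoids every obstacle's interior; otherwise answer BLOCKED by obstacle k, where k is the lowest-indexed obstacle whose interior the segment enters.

Obstacle 1 [(0,24) (3,17) (8,16) (8,24)]:
  edge (0,24)–(3,17): clear
  edge (3,17)–(8,16): clear
  edge (8,16)–(8,24): clear
  edge (8,24)–(0,24): clear
  midpoint (6,11) outside
  → clear
Obstacle 2 [(0,11) (1,0) (11,5) (11,8) (10,11)]:
  edge (0,11)–(1,0): crosses AB
  edge (1,0)–(11,5): clear
  edge (11,5)–(11,8): clear
  edge (11,8)–(10,11): clear
  edge (10,11)–(0,11): crosses AB
  → BLOCKED
Obstacle 3 [(14,10) (16,0) (21,1) (24,6) (21,9)]:
  edge (14,10)–(16,0): clear
  edge (16,0)–(21,1): clear
  edge (21,1)–(24,6): clear
  edge (24,6)–(21,9): clear
  edge (21,9)–(14,10): clear
  midpoint (6,11) outside
  → clear

BLOCKED by obstacle 2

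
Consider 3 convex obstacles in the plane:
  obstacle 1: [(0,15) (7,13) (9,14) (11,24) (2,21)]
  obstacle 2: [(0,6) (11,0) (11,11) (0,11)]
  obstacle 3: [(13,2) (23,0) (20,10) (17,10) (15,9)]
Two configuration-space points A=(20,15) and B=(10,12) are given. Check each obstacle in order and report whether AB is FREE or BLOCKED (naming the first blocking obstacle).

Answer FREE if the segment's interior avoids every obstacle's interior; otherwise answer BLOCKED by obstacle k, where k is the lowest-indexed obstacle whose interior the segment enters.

Obstacle 1 [(0,15) (7,13) (9,14) (11,24) (2,21)]:
  edge (0,15)–(7,13): clear
  edge (7,13)–(9,14): clear
  edge (9,14)–(11,24): clear
  edge (11,24)–(2,21): clear
  edge (2,21)–(0,15): clear
  midpoint (15,27/2) outside
  → clear
Obstacle 2 [(0,6) (11,0) (11,11) (0,11)]:
  edge (0,6)–(11,0): clear
  edge (11,0)–(11,11): clear
  edge (11,11)–(0,11): clear
  edge (0,11)–(0,6): clear
  midpoint (15,27/2) outside
  → clear
Obstacle 3 [(13,2) (23,0) (20,10) (17,10) (15,9)]:
  edge (13,2)–(23,0): clear
  edge (23,0)–(20,10): clear
  edge (20,10)–(17,10): clear
  edge (17,10)–(15,9): clear
  edge (15,9)–(13,2): clear
  midpoint (15,27/2) outside
  → clear

FREE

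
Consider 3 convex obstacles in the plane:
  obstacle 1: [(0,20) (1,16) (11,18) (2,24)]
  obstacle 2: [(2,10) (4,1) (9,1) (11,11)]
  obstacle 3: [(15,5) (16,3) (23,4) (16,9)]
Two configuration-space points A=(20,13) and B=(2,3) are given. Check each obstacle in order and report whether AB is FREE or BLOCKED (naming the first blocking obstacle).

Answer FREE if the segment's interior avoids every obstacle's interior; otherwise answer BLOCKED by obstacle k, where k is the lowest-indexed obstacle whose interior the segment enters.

Obstacle 1 [(0,20) (1,16) (11,18) (2,24)]:
  edge (0,20)–(1,16): clear
  edge (1,16)–(11,18): clear
  edge (11,18)–(2,24): clear
  edge (2,24)–(0,20): clear
  midpoint (11,8) outside
  → clear
Obstacle 2 [(2,10) (4,1) (9,1) (11,11)]:
  edge (2,10)–(4,1): crosses AB
  edge (4,1)–(9,1): clear
  edge (9,1)–(11,11): crosses AB
  edge (11,11)–(2,10): clear
  → BLOCKED
Obstacle 3 [(15,5) (16,3) (23,4) (16,9)]:
  edge (15,5)–(16,3): clear
  edge (16,3)–(23,4): clear
  edge (23,4)–(16,9): clear
  edge (16,9)–(15,5): clear
  midpoint (11,8) outside
  → clear

BLOCKED by obstacle 2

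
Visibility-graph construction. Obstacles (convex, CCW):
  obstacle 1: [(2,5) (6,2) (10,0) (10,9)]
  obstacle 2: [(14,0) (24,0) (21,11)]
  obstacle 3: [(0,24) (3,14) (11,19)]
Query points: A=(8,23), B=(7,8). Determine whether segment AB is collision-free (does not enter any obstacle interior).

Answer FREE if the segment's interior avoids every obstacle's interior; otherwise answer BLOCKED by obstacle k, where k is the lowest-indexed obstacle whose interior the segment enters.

BLOCKED by obstacle 3

Obstacle 1 [(2,5) (6,2) (10,0) (10,9)]:
  edge (2,5)–(6,2): clear
  edge (6,2)–(10,0): clear
  edge (10,0)–(10,9): clear
  edge (10,9)–(2,5): clear
  midpoint (15/2,31/2) outside
  → clear
Obstacle 2 [(14,0) (24,0) (21,11)]:
  edge (14,0)–(24,0): clear
  edge (24,0)–(21,11): clear
  edge (21,11)–(14,0): clear
  midpoint (15/2,31/2) outside
  → clear
Obstacle 3 [(0,24) (3,14) (11,19)]:
  edge (0,24)–(3,14): clear
  edge (3,14)–(11,19): crosses AB
  edge (11,19)–(0,24): crosses AB
  → BLOCKED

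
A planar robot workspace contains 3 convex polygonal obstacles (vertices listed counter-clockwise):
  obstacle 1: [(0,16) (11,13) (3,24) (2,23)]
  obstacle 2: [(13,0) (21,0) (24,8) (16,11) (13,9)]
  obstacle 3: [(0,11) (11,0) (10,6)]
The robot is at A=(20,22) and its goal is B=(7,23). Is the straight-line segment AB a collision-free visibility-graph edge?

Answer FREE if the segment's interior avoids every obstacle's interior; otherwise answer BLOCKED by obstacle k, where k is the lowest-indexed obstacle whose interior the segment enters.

Obstacle 1 [(0,16) (11,13) (3,24) (2,23)]:
  edge (0,16)–(11,13): clear
  edge (11,13)–(3,24): clear
  edge (3,24)–(2,23): clear
  edge (2,23)–(0,16): clear
  midpoint (27/2,45/2) outside
  → clear
Obstacle 2 [(13,0) (21,0) (24,8) (16,11) (13,9)]:
  edge (13,0)–(21,0): clear
  edge (21,0)–(24,8): clear
  edge (24,8)–(16,11): clear
  edge (16,11)–(13,9): clear
  edge (13,9)–(13,0): clear
  midpoint (27/2,45/2) outside
  → clear
Obstacle 3 [(0,11) (11,0) (10,6)]:
  edge (0,11)–(11,0): clear
  edge (11,0)–(10,6): clear
  edge (10,6)–(0,11): clear
  midpoint (27/2,45/2) outside
  → clear

FREE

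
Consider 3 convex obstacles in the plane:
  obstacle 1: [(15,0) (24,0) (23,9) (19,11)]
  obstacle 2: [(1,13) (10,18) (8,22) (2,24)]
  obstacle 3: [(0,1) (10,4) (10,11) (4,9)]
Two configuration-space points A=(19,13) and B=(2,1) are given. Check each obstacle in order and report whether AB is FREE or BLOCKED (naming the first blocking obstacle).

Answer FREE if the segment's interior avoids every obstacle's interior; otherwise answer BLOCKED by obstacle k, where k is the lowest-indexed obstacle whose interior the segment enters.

Obstacle 1 [(15,0) (24,0) (23,9) (19,11)]:
  edge (15,0)–(24,0): clear
  edge (24,0)–(23,9): clear
  edge (23,9)–(19,11): clear
  edge (19,11)–(15,0): clear
  midpoint (21/2,7) outside
  → clear
Obstacle 2 [(1,13) (10,18) (8,22) (2,24)]:
  edge (1,13)–(10,18): clear
  edge (10,18)–(8,22): clear
  edge (8,22)–(2,24): clear
  edge (2,24)–(1,13): clear
  midpoint (21/2,7) outside
  → clear
Obstacle 3 [(0,1) (10,4) (10,11) (4,9)]:
  edge (0,1)–(10,4): crosses AB
  edge (10,4)–(10,11): crosses AB
  edge (10,11)–(4,9): clear
  edge (4,9)–(0,1): clear
  → BLOCKED

BLOCKED by obstacle 3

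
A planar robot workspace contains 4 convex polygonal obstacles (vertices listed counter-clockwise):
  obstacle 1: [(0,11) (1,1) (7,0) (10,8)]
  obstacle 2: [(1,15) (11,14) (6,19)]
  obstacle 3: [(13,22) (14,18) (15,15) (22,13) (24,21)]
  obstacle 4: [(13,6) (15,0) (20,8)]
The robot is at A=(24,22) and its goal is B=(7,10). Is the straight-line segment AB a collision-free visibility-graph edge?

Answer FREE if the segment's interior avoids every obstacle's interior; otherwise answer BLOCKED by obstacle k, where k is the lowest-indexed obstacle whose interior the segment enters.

BLOCKED by obstacle 3

Obstacle 1 [(0,11) (1,1) (7,0) (10,8)]:
  edge (0,11)–(1,1): clear
  edge (1,1)–(7,0): clear
  edge (7,0)–(10,8): clear
  edge (10,8)–(0,11): clear
  midpoint (31/2,16) outside
  → clear
Obstacle 2 [(1,15) (11,14) (6,19)]:
  edge (1,15)–(11,14): clear
  edge (11,14)–(6,19): clear
  edge (6,19)–(1,15): clear
  midpoint (31/2,16) outside
  → clear
Obstacle 3 [(13,22) (14,18) (15,15) (22,13) (24,21)]:
  edge (13,22)–(14,18): clear
  edge (14,18)–(15,15): crosses AB
  edge (15,15)–(22,13): clear
  edge (22,13)–(24,21): clear
  edge (24,21)–(13,22): crosses AB
  → BLOCKED
Obstacle 4 [(13,6) (15,0) (20,8)]:
  edge (13,6)–(15,0): clear
  edge (15,0)–(20,8): clear
  edge (20,8)–(13,6): clear
  midpoint (31/2,16) outside
  → clear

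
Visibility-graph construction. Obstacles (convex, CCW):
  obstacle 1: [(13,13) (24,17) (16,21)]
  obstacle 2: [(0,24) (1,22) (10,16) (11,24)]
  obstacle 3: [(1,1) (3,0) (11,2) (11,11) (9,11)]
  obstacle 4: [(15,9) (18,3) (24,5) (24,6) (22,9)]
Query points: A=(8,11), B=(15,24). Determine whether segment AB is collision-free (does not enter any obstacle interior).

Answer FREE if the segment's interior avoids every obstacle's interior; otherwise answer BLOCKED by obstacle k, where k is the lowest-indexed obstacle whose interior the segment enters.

FREE

Obstacle 1 [(13,13) (24,17) (16,21)]:
  edge (13,13)–(24,17): clear
  edge (24,17)–(16,21): clear
  edge (16,21)–(13,13): clear
  midpoint (23/2,35/2) outside
  → clear
Obstacle 2 [(0,24) (1,22) (10,16) (11,24)]:
  edge (0,24)–(1,22): clear
  edge (1,22)–(10,16): clear
  edge (10,16)–(11,24): clear
  edge (11,24)–(0,24): clear
  midpoint (23/2,35/2) outside
  → clear
Obstacle 3 [(1,1) (3,0) (11,2) (11,11) (9,11)]:
  edge (1,1)–(3,0): clear
  edge (3,0)–(11,2): clear
  edge (11,2)–(11,11): clear
  edge (11,11)–(9,11): clear
  edge (9,11)–(1,1): clear
  midpoint (23/2,35/2) outside
  → clear
Obstacle 4 [(15,9) (18,3) (24,5) (24,6) (22,9)]:
  edge (15,9)–(18,3): clear
  edge (18,3)–(24,5): clear
  edge (24,5)–(24,6): clear
  edge (24,6)–(22,9): clear
  edge (22,9)–(15,9): clear
  midpoint (23/2,35/2) outside
  → clear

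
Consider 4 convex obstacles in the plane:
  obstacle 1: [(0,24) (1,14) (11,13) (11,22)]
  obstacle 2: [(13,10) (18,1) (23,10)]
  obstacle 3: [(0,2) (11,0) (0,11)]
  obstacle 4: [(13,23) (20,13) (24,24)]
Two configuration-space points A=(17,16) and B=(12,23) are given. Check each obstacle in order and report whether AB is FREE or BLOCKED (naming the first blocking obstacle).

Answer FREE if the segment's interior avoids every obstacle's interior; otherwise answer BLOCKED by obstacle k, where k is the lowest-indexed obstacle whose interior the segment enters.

FREE

Obstacle 1 [(0,24) (1,14) (11,13) (11,22)]:
  edge (0,24)–(1,14): clear
  edge (1,14)–(11,13): clear
  edge (11,13)–(11,22): clear
  edge (11,22)–(0,24): clear
  midpoint (29/2,39/2) outside
  → clear
Obstacle 2 [(13,10) (18,1) (23,10)]:
  edge (13,10)–(18,1): clear
  edge (18,1)–(23,10): clear
  edge (23,10)–(13,10): clear
  midpoint (29/2,39/2) outside
  → clear
Obstacle 3 [(0,2) (11,0) (0,11)]:
  edge (0,2)–(11,0): clear
  edge (11,0)–(0,11): clear
  edge (0,11)–(0,2): clear
  midpoint (29/2,39/2) outside
  → clear
Obstacle 4 [(13,23) (20,13) (24,24)]:
  edge (13,23)–(20,13): clear
  edge (20,13)–(24,24): clear
  edge (24,24)–(13,23): clear
  midpoint (29/2,39/2) outside
  → clear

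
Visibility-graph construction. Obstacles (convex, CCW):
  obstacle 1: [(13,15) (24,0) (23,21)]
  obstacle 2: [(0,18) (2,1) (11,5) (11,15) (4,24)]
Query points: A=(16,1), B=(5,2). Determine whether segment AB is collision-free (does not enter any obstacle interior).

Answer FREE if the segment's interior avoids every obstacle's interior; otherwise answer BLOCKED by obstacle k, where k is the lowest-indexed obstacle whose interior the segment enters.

FREE

Obstacle 1 [(13,15) (24,0) (23,21)]:
  edge (13,15)–(24,0): clear
  edge (24,0)–(23,21): clear
  edge (23,21)–(13,15): clear
  midpoint (21/2,3/2) outside
  → clear
Obstacle 2 [(0,18) (2,1) (11,5) (11,15) (4,24)]:
  edge (0,18)–(2,1): clear
  edge (2,1)–(11,5): clear
  edge (11,5)–(11,15): clear
  edge (11,15)–(4,24): clear
  edge (4,24)–(0,18): clear
  midpoint (21/2,3/2) outside
  → clear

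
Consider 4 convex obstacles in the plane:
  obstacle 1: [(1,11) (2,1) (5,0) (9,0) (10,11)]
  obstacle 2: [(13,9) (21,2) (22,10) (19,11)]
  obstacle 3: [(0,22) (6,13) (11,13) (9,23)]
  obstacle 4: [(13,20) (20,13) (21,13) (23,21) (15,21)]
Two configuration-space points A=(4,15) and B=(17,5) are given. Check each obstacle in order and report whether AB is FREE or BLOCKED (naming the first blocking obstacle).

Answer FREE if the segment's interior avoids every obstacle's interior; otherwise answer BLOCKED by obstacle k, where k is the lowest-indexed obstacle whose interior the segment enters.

BLOCKED by obstacle 1

Obstacle 1 [(1,11) (2,1) (5,0) (9,0) (10,11)]:
  edge (1,11)–(2,1): clear
  edge (2,1)–(5,0): clear
  edge (5,0)–(9,0): clear
  edge (9,0)–(10,11): crosses AB
  edge (10,11)–(1,11): crosses AB
  → BLOCKED
Obstacle 2 [(13,9) (21,2) (22,10) (19,11)]:
  edge (13,9)–(21,2): clear
  edge (21,2)–(22,10): clear
  edge (22,10)–(19,11): clear
  edge (19,11)–(13,9): clear
  midpoint (21/2,10) outside
  → clear
Obstacle 3 [(0,22) (6,13) (11,13) (9,23)]:
  edge (0,22)–(6,13): crosses AB
  edge (6,13)–(11,13): crosses AB
  edge (11,13)–(9,23): clear
  edge (9,23)–(0,22): clear
  → BLOCKED
Obstacle 4 [(13,20) (20,13) (21,13) (23,21) (15,21)]:
  edge (13,20)–(20,13): clear
  edge (20,13)–(21,13): clear
  edge (21,13)–(23,21): clear
  edge (23,21)–(15,21): clear
  edge (15,21)–(13,20): clear
  midpoint (21/2,10) outside
  → clear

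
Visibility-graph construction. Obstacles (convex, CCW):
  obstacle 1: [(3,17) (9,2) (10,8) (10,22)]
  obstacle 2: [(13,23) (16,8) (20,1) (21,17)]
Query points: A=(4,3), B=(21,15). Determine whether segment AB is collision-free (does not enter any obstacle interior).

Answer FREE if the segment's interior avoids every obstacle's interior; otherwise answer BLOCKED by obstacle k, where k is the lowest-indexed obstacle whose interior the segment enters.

BLOCKED by obstacle 1

Obstacle 1 [(3,17) (9,2) (10,8) (10,22)]:
  edge (3,17)–(9,2): crosses AB
  edge (9,2)–(10,8): crosses AB
  edge (10,8)–(10,22): clear
  edge (10,22)–(3,17): clear
  → BLOCKED
Obstacle 2 [(13,23) (16,8) (20,1) (21,17)]:
  edge (13,23)–(16,8): crosses AB
  edge (16,8)–(20,1): clear
  edge (20,1)–(21,17): crosses AB
  edge (21,17)–(13,23): clear
  → BLOCKED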